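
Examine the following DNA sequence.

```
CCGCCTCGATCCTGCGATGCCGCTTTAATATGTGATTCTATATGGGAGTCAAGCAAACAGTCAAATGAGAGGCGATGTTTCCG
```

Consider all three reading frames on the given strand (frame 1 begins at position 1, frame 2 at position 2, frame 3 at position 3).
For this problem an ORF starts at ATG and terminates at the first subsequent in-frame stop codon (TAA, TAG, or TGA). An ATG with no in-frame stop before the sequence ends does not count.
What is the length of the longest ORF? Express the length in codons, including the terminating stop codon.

Frame 1: CCG CCT CGA TCC TGC GAT GCC GCT TTA ATA TGT GAT TCT ATA TGG GAG TCA AGC AAA CAG TCA AAT GAG AGG CGA TGT TTC — no ATG→stop ORF.
Frame 2: CGC CTC GAT CCT GCG ATG CCG CTT TAA TAT GTG ATT CTA TAT GGG AGT CAA GCA AAC AGT CAA ATG AGA GGC GAT GTT TCC — ATG at 17, stop TAA at 26 → 12 nt.
Frame 3: GCC TCG ATC CTG CGA TGC CGC TTT AAT ATG TGA TTC TAT ATG GGA GTC AAG CAA ACA GTC AAA TGA GAG GCG ATG TTT CCG — ATG at 30, stop TGA at 33 → 6 nt; ATG at 42, stop TGA at 66 → 27 nt.
Longest: frame 3, positions 42–68, 27 nt = 9 codons = 8 aa. → 9 codons.

9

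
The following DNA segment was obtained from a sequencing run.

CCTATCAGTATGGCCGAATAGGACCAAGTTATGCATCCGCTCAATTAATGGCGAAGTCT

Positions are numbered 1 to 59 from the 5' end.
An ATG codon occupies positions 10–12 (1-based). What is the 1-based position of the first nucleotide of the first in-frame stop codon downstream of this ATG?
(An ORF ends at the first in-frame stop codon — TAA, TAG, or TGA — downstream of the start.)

Codons from position 10: ATG (10–12), GCC (13–15), GAA (16–18), TAG (19–21).
TAG is a stop codon; it begins at position 19.

19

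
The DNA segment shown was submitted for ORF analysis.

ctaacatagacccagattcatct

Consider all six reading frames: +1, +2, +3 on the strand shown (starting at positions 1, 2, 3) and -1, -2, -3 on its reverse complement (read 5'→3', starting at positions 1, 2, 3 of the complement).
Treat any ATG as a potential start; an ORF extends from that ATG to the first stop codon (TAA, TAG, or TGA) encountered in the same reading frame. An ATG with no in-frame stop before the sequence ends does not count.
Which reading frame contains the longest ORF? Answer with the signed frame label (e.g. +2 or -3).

-3

Reverse complement (5'→3'): AGATGAATCTGGGTCTATGTTAG
Frame +1: CTA ACA TAG ACC CAG ATT CAT — no ATG→stop ORF.
Frame +2: TAA CAT AGA CCC AGA TTC ATC — no ATG→stop ORF.
Frame +3: AAC ATA GAC CCA GAT TCA TCT — no ATG→stop ORF.
Frame -1: AGA TGA ATC TGG GTC TAT GTT — no ATG→stop ORF.
Frame -2: GAT GAA TCT GGG TCT ATG TTA — no ATG→stop ORF.
Frame -3: ATG AAT CTG GGT CTA TGT TAG — ATG at 3, stop TAG at 21 → 21 nt.
Longest ORF is 21 nt in frame -3 (positions 3–23).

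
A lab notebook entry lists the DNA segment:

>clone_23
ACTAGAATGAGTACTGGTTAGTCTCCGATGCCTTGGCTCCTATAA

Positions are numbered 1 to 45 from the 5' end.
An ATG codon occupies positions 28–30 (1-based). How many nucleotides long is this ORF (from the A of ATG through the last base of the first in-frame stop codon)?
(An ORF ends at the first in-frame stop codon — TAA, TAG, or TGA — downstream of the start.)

18

Codons from position 28: ATG (28–30), CCT (31–33), TGG (34–36), CTC (37–39), CTA (40–42), TAA (43–45).
TAA is the first in-frame stop; ORF spans 28–45, 18 nucleotides.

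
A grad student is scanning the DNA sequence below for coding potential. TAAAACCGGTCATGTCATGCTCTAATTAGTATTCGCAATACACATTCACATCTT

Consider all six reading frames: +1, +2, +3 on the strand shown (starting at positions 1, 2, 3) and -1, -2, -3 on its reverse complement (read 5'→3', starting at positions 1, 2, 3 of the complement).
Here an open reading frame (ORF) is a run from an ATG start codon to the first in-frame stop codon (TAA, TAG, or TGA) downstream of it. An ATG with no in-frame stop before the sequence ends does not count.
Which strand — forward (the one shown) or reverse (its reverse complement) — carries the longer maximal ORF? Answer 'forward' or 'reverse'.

reverse

Reverse complement (5'→3'): AAGATGTGAATGTGTATTGCGAATACTAATTAGAGCATGACATGACCGGTTTTA
Frame +1: TAA AAC CGG TCA TGT CAT GCT CTA ATT AGT ATT CGC AAT ACA CAT TCA CAT CTT — no ATG→stop ORF.
Frame +2: AAA ACC GGT CAT GTC ATG CTC TAA TTA GTA TTC GCA ATA CAC ATT CAC ATC — ATG at 17, stop TAA at 23 → 9 nt.
Frame +3: AAA CCG GTC ATG TCA TGC TCT AAT TAG TAT TCG CAA TAC ACA TTC ACA TCT — ATG at 12, stop TAG at 27 → 18 nt.
Frame -1: AAG ATG TGA ATG TGT ATT GCG AAT ACT AAT TAG AGC ATG ACA TGA CCG GTT TTA — ATG at 4, stop TGA at 7 → 6 nt; ATG at 10, stop TAG at 31 → 24 nt; ATG at 37, stop TGA at 43 → 9 nt.
Frame -2: AGA TGT GAA TGT GTA TTG CGA ATA CTA ATT AGA GCA TGA CAT GAC CGG TTT — no ATG→stop ORF.
Frame -3: GAT GTG AAT GTG TAT TGC GAA TAC TAA TTA GAG CAT GAC ATG ACC GGT TTT — no ATG→stop ORF.
Forward-strand max 18 nt; reverse-strand max 24 nt. The reverse strand has the longer ORF.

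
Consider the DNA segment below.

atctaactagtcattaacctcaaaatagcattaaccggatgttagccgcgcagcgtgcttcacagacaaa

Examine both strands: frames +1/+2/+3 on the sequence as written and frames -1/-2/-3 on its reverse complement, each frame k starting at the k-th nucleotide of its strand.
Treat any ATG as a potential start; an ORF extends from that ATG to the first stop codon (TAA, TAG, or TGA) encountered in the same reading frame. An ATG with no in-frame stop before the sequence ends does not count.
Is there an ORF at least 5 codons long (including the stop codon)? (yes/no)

no

Reverse complement (5'→3'): TTTGTCTGTGAAGCACGCTGCGCGGCTAACATCCGGTTAATGCTATTTTGAGGTTAATGACTAGTTAGAT
Frame +1: ATC TAA CTA GTC ATT AAC CTC AAA ATA GCA TTA ACC GGA TGT TAG CCG CGC AGC GTG CTT CAC AGA CAA — no ATG→stop ORF.
Frame +2: TCT AAC TAG TCA TTA ACC TCA AAA TAG CAT TAA CCG GAT GTT AGC CGC GCA GCG TGC TTC ACA GAC AAA — no ATG→stop ORF.
Frame +3: CTA ACT AGT CAT TAA CCT CAA AAT AGC ATT AAC CGG ATG TTA GCC GCG CAG CGT GCT TCA CAG ACA — no ATG→stop ORF.
Frame -1: TTT GTC TGT GAA GCA CGC TGC GCG GCT AAC ATC CGG TTA ATG CTA TTT TGA GGT TAA TGA CTA GTT AGA — ATG at 40, stop TGA at 49 → 12 nt.
Frame -2: TTG TCT GTG AAG CAC GCT GCG CGG CTA ACA TCC GGT TAA TGC TAT TTT GAG GTT AAT GAC TAG TTA GAT — no ATG→stop ORF.
Frame -3: TGT CTG TGA AGC ACG CTG CGC GGC TAA CAT CCG GTT AAT GCT ATT TTG AGG TTA ATG ACT AGT TAG — ATG at 57, stop TAG at 66 → 12 nt.
Largest ORF found is 4 codons < 5, so no.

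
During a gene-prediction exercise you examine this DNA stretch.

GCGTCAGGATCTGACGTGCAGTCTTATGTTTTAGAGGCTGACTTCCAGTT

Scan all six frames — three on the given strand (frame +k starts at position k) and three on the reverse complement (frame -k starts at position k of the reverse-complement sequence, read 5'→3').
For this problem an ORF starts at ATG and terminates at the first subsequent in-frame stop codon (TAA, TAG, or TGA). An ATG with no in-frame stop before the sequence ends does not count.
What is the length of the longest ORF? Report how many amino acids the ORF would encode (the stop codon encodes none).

Reverse complement (5'→3'): AACTGGAAGTCAGCCTCTAAAACATAAGACTGCACGTCAGATCCTGACGC
Frame +1: GCG TCA GGA TCT GAC GTG CAG TCT TAT GTT TTA GAG GCT GAC TTC CAG — no ATG→stop ORF.
Frame +2: CGT CAG GAT CTG ACG TGC AGT CTT ATG TTT TAG AGG CTG ACT TCC AGT — ATG at 26, stop TAG at 32 → 9 nt.
Frame +3: GTC AGG ATC TGA CGT GCA GTC TTA TGT TTT AGA GGC TGA CTT CCA GTT — no ATG→stop ORF.
Frame -1: AAC TGG AAG TCA GCC TCT AAA ACA TAA GAC TGC ACG TCA GAT CCT GAC — no ATG→stop ORF.
Frame -2: ACT GGA AGT CAG CCT CTA AAA CAT AAG ACT GCA CGT CAG ATC CTG ACG — no ATG→stop ORF.
Frame -3: CTG GAA GTC AGC CTC TAA AAC ATA AGA CTG CAC GTC AGA TCC TGA CGC — no ATG→stop ORF.
Longest: frame +2, positions 26–34, 9 nt = 3 codons = 2 aa. → 2 amino acids.

2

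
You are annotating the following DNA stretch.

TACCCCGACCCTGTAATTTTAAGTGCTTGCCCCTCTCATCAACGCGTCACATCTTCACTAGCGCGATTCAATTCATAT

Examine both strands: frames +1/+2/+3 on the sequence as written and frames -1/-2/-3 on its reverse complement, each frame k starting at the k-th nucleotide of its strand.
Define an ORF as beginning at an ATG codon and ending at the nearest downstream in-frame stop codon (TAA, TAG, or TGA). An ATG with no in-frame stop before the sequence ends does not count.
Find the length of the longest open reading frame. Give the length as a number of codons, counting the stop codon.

7

Reverse complement (5'→3'): ATATGAATTGAATCGCGCTAGTGAAGATGTGACGCGTTGATGAGAGGGGCAAGCACTTAAAATTACAGGGTCGGGGTA
Frame +1: TAC CCC GAC CCT GTA ATT TTA AGT GCT TGC CCC TCT CAT CAA CGC GTC ACA TCT TCA CTA GCG CGA TTC AAT TCA TAT — no ATG→stop ORF.
Frame +2: ACC CCG ACC CTG TAA TTT TAA GTG CTT GCC CCT CTC ATC AAC GCG TCA CAT CTT CAC TAG CGC GAT TCA ATT CAT — no ATG→stop ORF.
Frame +3: CCC CGA CCC TGT AAT TTT AAG TGC TTG CCC CTC TCA TCA ACG CGT CAC ATC TTC ACT AGC GCG ATT CAA TTC ATA — no ATG→stop ORF.
Frame -1: ATA TGA ATT GAA TCG CGC TAG TGA AGA TGT GAC GCG TTG ATG AGA GGG GCA AGC ACT TAA AAT TAC AGG GTC GGG GTA — ATG at 40, stop TAA at 58 → 21 nt.
Frame -2: TAT GAA TTG AAT CGC GCT AGT GAA GAT GTG ACG CGT TGA TGA GAG GGG CAA GCA CTT AAA ATT ACA GGG TCG GGG — no ATG→stop ORF.
Frame -3: ATG AAT TGA ATC GCG CTA GTG AAG ATG TGA CGC GTT GAT GAG AGG GGC AAG CAC TTA AAA TTA CAG GGT CGG GGT — ATG at 3, stop TGA at 9 → 9 nt; ATG at 27, stop TGA at 30 → 6 nt.
Longest: frame -1, positions 40–60, 21 nt = 7 codons = 6 aa. → 7 codons.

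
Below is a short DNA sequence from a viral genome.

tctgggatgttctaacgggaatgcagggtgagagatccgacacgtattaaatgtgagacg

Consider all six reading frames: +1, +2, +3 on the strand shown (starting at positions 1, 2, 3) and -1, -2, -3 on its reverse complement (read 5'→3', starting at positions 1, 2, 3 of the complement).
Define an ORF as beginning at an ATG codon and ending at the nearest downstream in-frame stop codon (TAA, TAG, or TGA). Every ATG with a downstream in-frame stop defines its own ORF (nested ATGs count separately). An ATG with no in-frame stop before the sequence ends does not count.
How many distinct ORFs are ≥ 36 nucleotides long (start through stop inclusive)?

Reverse complement (5'→3'): CGTCTCACATTTAATACGTGTCGGATCTCTCACCCTGCATTCCCGTTAGAACATCCCAGA
Frame +1: TCT GGG ATG TTC TAA CGG GAA TGC AGG GTG AGA GAT CCG ACA CGT ATT AAA TGT GAG ACG — ATG at 7, stop TAA at 13 → 9 nt.
Frame +2: CTG GGA TGT TCT AAC GGG AAT GCA GGG TGA GAG ATC CGA CAC GTA TTA AAT GTG AGA — no ATG→stop ORF.
Frame +3: TGG GAT GTT CTA ACG GGA ATG CAG GGT GAG AGA TCC GAC ACG TAT TAA ATG TGA GAC — ATG at 21, stop TAA at 48 → 30 nt; ATG at 51, stop TGA at 54 → 6 nt.
Frame -1: CGT CTC ACA TTT AAT ACG TGT CGG ATC TCT CAC CCT GCA TTC CCG TTA GAA CAT CCC AGA — no ATG→stop ORF.
Frame -2: GTC TCA CAT TTA ATA CGT GTC GGA TCT CTC ACC CTG CAT TCC CGT TAG AAC ATC CCA — no ATG→stop ORF.
Frame -3: TCT CAC ATT TAA TAC GTG TCG GAT CTC TCA CCC TGC ATT CCC GTT AGA ACA TCC CAG — no ATG→stop ORF.
No ORF reaches 36 nucleotides. Count = 0.

0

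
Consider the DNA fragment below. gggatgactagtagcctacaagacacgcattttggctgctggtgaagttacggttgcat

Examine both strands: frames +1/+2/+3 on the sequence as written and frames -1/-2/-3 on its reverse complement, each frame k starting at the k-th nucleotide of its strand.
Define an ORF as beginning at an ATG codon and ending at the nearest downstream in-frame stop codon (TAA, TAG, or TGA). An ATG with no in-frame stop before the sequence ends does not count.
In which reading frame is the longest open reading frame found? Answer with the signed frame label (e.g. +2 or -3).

Reverse complement (5'→3'): ATGCAACCGTAACTTCACCAGCAGCCAAAATGCGTGTCTTGTAGGCTACTAGTCATCCC
Frame +1: GGG ATG ACT AGT AGC CTA CAA GAC ACG CAT TTT GGC TGC TGG TGA AGT TAC GGT TGC — ATG at 4, stop TGA at 43 → 42 nt.
Frame +2: GGA TGA CTA GTA GCC TAC AAG ACA CGC ATT TTG GCT GCT GGT GAA GTT ACG GTT GCA — no ATG→stop ORF.
Frame +3: GAT GAC TAG TAG CCT ACA AGA CAC GCA TTT TGG CTG CTG GTG AAG TTA CGG TTG CAT — no ATG→stop ORF.
Frame -1: ATG CAA CCG TAA CTT CAC CAG CAG CCA AAA TGC GTG TCT TGT AGG CTA CTA GTC ATC — ATG at 1, stop TAA at 10 → 12 nt.
Frame -2: TGC AAC CGT AAC TTC ACC AGC AGC CAA AAT GCG TGT CTT GTA GGC TAC TAG TCA TCC — no ATG→stop ORF.
Frame -3: GCA ACC GTA ACT TCA CCA GCA GCC AAA ATG CGT GTC TTG TAG GCT ACT AGT CAT CCC — ATG at 30, stop TAG at 42 → 15 nt.
Longest ORF is 42 nt in frame +1 (positions 4–45).

+1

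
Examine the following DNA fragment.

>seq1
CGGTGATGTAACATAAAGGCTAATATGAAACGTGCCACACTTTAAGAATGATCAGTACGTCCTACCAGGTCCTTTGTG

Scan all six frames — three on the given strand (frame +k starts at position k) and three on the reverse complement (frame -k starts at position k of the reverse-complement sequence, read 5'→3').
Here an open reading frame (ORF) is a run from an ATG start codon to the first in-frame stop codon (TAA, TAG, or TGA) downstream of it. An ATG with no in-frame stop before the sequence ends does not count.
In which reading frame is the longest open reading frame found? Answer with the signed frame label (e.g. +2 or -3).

Reverse complement (5'→3'): CACAAAGGACCTGGTAGGACGTACTGATCATTCTTAAAGTGTGGCACGTTTCATATTAGCCTTTATGTTACATCACCG
Frame +1: CGG TGA TGT AAC ATA AAG GCT AAT ATG AAA CGT GCC ACA CTT TAA GAA TGA TCA GTA CGT CCT ACC AGG TCC TTT GTG — ATG at 25, stop TAA at 43 → 21 nt.
Frame +2: GGT GAT GTA ACA TAA AGG CTA ATA TGA AAC GTG CCA CAC TTT AAG AAT GAT CAG TAC GTC CTA CCA GGT CCT TTG — no ATG→stop ORF.
Frame +3: GTG ATG TAA CAT AAA GGC TAA TAT GAA ACG TGC CAC ACT TTA AGA ATG ATC AGT ACG TCC TAC CAG GTC CTT TGT — ATG at 6, stop TAA at 9 → 6 nt.
Frame -1: CAC AAA GGA CCT GGT AGG ACG TAC TGA TCA TTC TTA AAG TGT GGC ACG TTT CAT ATT AGC CTT TAT GTT ACA TCA CCG — no ATG→stop ORF.
Frame -2: ACA AAG GAC CTG GTA GGA CGT ACT GAT CAT TCT TAA AGT GTG GCA CGT TTC ATA TTA GCC TTT ATG TTA CAT CAC — no ATG→stop ORF.
Frame -3: CAA AGG ACC TGG TAG GAC GTA CTG ATC ATT CTT AAA GTG TGG CAC GTT TCA TAT TAG CCT TTA TGT TAC ATC ACC — no ATG→stop ORF.
Longest ORF is 21 nt in frame +1 (positions 25–45).

+1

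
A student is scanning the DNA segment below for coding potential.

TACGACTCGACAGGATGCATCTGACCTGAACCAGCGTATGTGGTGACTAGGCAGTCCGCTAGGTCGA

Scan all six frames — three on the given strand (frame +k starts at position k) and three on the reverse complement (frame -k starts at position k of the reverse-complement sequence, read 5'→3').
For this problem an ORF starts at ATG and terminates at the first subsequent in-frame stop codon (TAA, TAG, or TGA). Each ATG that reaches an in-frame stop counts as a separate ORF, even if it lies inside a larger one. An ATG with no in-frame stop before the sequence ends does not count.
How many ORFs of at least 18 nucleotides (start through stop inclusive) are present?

Reverse complement (5'→3'): TCGACCTAGCGGACTGCCTAGTCACCACATACGCTGGTTCAGGTCAGATGCATCCTGTCGAGTCGTA
Frame +1: TAC GAC TCG ACA GGA TGC ATC TGA CCT GAA CCA GCG TAT GTG GTG ACT AGG CAG TCC GCT AGG TCG — no ATG→stop ORF.
Frame +2: ACG ACT CGA CAG GAT GCA TCT GAC CTG AAC CAG CGT ATG TGG TGA CTA GGC AGT CCG CTA GGT CGA — ATG at 38, stop TGA at 44 → 9 nt.
Frame +3: CGA CTC GAC AGG ATG CAT CTG ACC TGA ACC AGC GTA TGT GGT GAC TAG GCA GTC CGC TAG GTC — ATG at 15, stop TGA at 27 → 15 nt.
Frame -1: TCG ACC TAG CGG ACT GCC TAG TCA CCA CAT ACG CTG GTT CAG GTC AGA TGC ATC CTG TCG AGT CGT — no ATG→stop ORF.
Frame -2: CGA CCT AGC GGA CTG CCT AGT CAC CAC ATA CGC TGG TTC AGG TCA GAT GCA TCC TGT CGA GTC GTA — no ATG→stop ORF.
Frame -3: GAC CTA GCG GAC TGC CTA GTC ACC ACA TAC GCT GGT TCA GGT CAG ATG CAT CCT GTC GAG TCG — no ATG→stop ORF.
No ORF reaches 18 nucleotides. Count = 0.

0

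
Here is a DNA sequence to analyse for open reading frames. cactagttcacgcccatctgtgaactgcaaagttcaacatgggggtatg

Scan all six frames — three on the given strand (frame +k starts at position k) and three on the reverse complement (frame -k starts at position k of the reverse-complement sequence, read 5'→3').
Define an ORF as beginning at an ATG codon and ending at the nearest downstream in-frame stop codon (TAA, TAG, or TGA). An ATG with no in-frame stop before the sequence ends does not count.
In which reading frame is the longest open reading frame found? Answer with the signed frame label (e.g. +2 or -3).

-1

Reverse complement (5'→3'): CATACCCCCATGTTGAACTTTGCAGTTCACAGATGGGCGTGAACTAGTG
Frame +1: CAC TAG TTC ACG CCC ATC TGT GAA CTG CAA AGT TCA ACA TGG GGG TAT — no ATG→stop ORF.
Frame +2: ACT AGT TCA CGC CCA TCT GTG AAC TGC AAA GTT CAA CAT GGG GGT ATG — no ATG→stop ORF.
Frame +3: CTA GTT CAC GCC CAT CTG TGA ACT GCA AAG TTC AAC ATG GGG GTA — no ATG→stop ORF.
Frame -1: CAT ACC CCC ATG TTG AAC TTT GCA GTT CAC AGA TGG GCG TGA ACT AGT — ATG at 10, stop TGA at 40 → 33 nt.
Frame -2: ATA CCC CCA TGT TGA ACT TTG CAG TTC ACA GAT GGG CGT GAA CTA GTG — no ATG→stop ORF.
Frame -3: TAC CCC CAT GTT GAA CTT TGC AGT TCA CAG ATG GGC GTG AAC TAG — ATG at 33, stop TAG at 45 → 15 nt.
Longest ORF is 33 nt in frame -1 (positions 10–42).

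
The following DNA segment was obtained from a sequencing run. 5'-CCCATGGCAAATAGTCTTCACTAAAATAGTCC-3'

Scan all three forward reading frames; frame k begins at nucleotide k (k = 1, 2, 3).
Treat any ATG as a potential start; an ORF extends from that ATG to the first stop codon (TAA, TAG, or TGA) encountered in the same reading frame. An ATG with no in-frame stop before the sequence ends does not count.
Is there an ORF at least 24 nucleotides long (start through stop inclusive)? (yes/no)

no

Frame 1: CCC ATG GCA AAT AGT CTT CAC TAA AAT AGT — ATG at 4, stop TAA at 22 → 21 nt.
Frame 2: CCA TGG CAA ATA GTC TTC ACT AAA ATA GTC — no ATG→stop ORF.
Frame 3: CAT GGC AAA TAG TCT TCA CTA AAA TAG TCC — no ATG→stop ORF.
Largest ORF found is 21 nucleotides < 24, so no.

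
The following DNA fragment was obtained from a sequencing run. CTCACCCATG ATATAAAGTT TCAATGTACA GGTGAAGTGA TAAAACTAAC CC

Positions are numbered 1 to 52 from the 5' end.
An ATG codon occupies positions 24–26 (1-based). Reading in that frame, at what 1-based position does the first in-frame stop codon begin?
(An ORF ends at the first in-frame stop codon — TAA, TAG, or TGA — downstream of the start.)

33

Codons from position 24: ATG (24–26), TAC (27–29), AGG (30–32), TGA (33–35).
TGA is a stop codon; it begins at position 33.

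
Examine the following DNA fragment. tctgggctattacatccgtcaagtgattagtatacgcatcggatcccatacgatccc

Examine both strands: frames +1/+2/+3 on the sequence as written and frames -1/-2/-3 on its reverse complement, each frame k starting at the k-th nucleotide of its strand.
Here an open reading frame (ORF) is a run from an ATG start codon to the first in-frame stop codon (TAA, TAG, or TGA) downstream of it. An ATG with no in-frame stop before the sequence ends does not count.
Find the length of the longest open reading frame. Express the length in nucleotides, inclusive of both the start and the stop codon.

Reverse complement (5'→3'): GGGATCGTATGGGATCCGATGCGTATACTAATCACTTGACGGATGTAATAGCCCAGA
Frame +1: TCT GGG CTA TTA CAT CCG TCA AGT GAT TAG TAT ACG CAT CGG ATC CCA TAC GAT CCC — no ATG→stop ORF.
Frame +2: CTG GGC TAT TAC ATC CGT CAA GTG ATT AGT ATA CGC ATC GGA TCC CAT ACG ATC — no ATG→stop ORF.
Frame +3: TGG GCT ATT ACA TCC GTC AAG TGA TTA GTA TAC GCA TCG GAT CCC ATA CGA TCC — no ATG→stop ORF.
Frame -1: GGG ATC GTA TGG GAT CCG ATG CGT ATA CTA ATC ACT TGA CGG ATG TAA TAG CCC AGA — ATG at 19, stop TGA at 37 → 21 nt; ATG at 43, stop TAA at 46 → 6 nt.
Frame -2: GGA TCG TAT GGG ATC CGA TGC GTA TAC TAA TCA CTT GAC GGA TGT AAT AGC CCA — no ATG→stop ORF.
Frame -3: GAT CGT ATG GGA TCC GAT GCG TAT ACT AAT CAC TTG ACG GAT GTA ATA GCC CAG — no ATG→stop ORF.
Longest: frame -1, positions 19–39, 21 nt = 7 codons = 6 aa. → 21 nucleotides.

21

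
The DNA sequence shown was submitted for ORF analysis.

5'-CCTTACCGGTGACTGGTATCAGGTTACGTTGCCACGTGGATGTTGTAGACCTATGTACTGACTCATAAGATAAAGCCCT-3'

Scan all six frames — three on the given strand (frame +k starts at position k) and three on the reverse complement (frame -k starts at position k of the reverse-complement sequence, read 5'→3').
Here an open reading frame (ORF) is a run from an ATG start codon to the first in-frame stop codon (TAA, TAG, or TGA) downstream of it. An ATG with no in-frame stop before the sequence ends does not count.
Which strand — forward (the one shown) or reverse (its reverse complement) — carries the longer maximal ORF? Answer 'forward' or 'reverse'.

Reverse complement (5'→3'): AGGGCTTTATCTTATGAGTCAGTACATAGGTCTACAACATCCACGTGGCAACGTAACCTGATACCAGTCACCGGTAAGG
Frame +1: CCT TAC CGG TGA CTG GTA TCA GGT TAC GTT GCC ACG TGG ATG TTG TAG ACC TAT GTA CTG ACT CAT AAG ATA AAG CCC — ATG at 40, stop TAG at 46 → 9 nt.
Frame +2: CTT ACC GGT GAC TGG TAT CAG GTT ACG TTG CCA CGT GGA TGT TGT AGA CCT ATG TAC TGA CTC ATA AGA TAA AGC CCT — ATG at 53, stop TGA at 59 → 9 nt.
Frame +3: TTA CCG GTG ACT GGT ATC AGG TTA CGT TGC CAC GTG GAT GTT GTA GAC CTA TGT ACT GAC TCA TAA GAT AAA GCC — no ATG→stop ORF.
Frame -1: AGG GCT TTA TCT TAT GAG TCA GTA CAT AGG TCT ACA ACA TCC ACG TGG CAA CGT AAC CTG ATA CCA GTC ACC GGT AAG — no ATG→stop ORF.
Frame -2: GGG CTT TAT CTT ATG AGT CAG TAC ATA GGT CTA CAA CAT CCA CGT GGC AAC GTA ACC TGA TAC CAG TCA CCG GTA AGG — ATG at 14, stop TGA at 59 → 48 nt.
Frame -3: GGC TTT ATC TTA TGA GTC AGT ACA TAG GTC TAC AAC ATC CAC GTG GCA ACG TAA CCT GAT ACC AGT CAC CGG TAA — no ATG→stop ORF.
Forward-strand max 9 nt; reverse-strand max 48 nt. The reverse strand has the longer ORF.

reverse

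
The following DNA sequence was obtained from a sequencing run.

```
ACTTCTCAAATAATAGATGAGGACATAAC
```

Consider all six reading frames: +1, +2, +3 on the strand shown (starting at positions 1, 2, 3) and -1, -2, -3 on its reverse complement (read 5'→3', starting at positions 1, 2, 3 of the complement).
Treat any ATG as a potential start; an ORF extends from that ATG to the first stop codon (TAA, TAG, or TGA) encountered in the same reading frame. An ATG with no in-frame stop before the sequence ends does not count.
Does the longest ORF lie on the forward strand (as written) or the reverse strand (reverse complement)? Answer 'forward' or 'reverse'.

reverse

Reverse complement (5'→3'): GTTATGTCCTCATCTATTATTTGAGAAGT
Frame +1: ACT TCT CAA ATA ATA GAT GAG GAC ATA — no ATG→stop ORF.
Frame +2: CTT CTC AAA TAA TAG ATG AGG ACA TAA — ATG at 17, stop TAA at 26 → 12 nt.
Frame +3: TTC TCA AAT AAT AGA TGA GGA CAT AAC — no ATG→stop ORF.
Frame -1: GTT ATG TCC TCA TCT ATT ATT TGA GAA — ATG at 4, stop TGA at 22 → 21 nt.
Frame -2: TTA TGT CCT CAT CTA TTA TTT GAG AAG — no ATG→stop ORF.
Frame -3: TAT GTC CTC ATC TAT TAT TTG AGA AGT — no ATG→stop ORF.
Forward-strand max 12 nt; reverse-strand max 21 nt. The reverse strand has the longer ORF.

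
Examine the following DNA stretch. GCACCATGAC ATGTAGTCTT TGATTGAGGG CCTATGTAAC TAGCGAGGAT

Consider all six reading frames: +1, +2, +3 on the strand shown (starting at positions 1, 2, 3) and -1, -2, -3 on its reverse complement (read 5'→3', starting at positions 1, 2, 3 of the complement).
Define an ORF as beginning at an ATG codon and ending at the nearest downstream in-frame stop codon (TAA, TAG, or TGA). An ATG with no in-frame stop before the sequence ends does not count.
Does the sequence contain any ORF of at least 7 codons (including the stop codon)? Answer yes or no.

no

Reverse complement (5'→3'): ATCCTCGCTAGTTACATAGGCCCTCAATCAAAGACTACATGTCATGGTGC
Frame +1: GCA CCA TGA CAT GTA GTC TTT GAT TGA GGG CCT ATG TAA CTA GCG AGG — ATG at 34, stop TAA at 37 → 6 nt.
Frame +2: CAC CAT GAC ATG TAG TCT TTG ATT GAG GGC CTA TGT AAC TAG CGA GGA — ATG at 11, stop TAG at 14 → 6 nt.
Frame +3: ACC ATG ACA TGT AGT CTT TGA TTG AGG GCC TAT GTA ACT AGC GAG GAT — ATG at 6, stop TGA at 21 → 18 nt.
Frame -1: ATC CTC GCT AGT TAC ATA GGC CCT CAA TCA AAG ACT ACA TGT CAT GGT — no ATG→stop ORF.
Frame -2: TCC TCG CTA GTT ACA TAG GCC CTC AAT CAA AGA CTA CAT GTC ATG GTG — no ATG→stop ORF.
Frame -3: CCT CGC TAG TTA CAT AGG CCC TCA ATC AAA GAC TAC ATG TCA TGG TGC — no ATG→stop ORF.
Largest ORF found is 6 codons < 7, so no.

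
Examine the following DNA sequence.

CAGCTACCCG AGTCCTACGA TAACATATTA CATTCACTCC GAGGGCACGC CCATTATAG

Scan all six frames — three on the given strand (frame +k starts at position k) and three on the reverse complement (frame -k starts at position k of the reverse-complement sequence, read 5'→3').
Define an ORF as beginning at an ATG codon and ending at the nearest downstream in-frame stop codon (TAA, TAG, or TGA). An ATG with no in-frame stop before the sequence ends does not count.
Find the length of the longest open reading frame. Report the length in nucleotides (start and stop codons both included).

21

Reverse complement (5'→3'): CTATAATGGGCGTGCCCTCGGAGTGAATGTAATATGTTATCGTAGGACTCGGGTAGCTG
Frame +1: CAG CTA CCC GAG TCC TAC GAT AAC ATA TTA CAT TCA CTC CGA GGG CAC GCC CAT TAT — no ATG→stop ORF.
Frame +2: AGC TAC CCG AGT CCT ACG ATA ACA TAT TAC ATT CAC TCC GAG GGC ACG CCC ATT ATA — no ATG→stop ORF.
Frame +3: GCT ACC CGA GTC CTA CGA TAA CAT ATT ACA TTC ACT CCG AGG GCA CGC CCA TTA TAG — no ATG→stop ORF.
Frame -1: CTA TAA TGG GCG TGC CCT CGG AGT GAA TGT AAT ATG TTA TCG TAG GAC TCG GGT AGC — ATG at 34, stop TAG at 43 → 12 nt.
Frame -2: TAT AAT GGG CGT GCC CTC GGA GTG AAT GTA ATA TGT TAT CGT AGG ACT CGG GTA GCT — no ATG→stop ORF.
Frame -3: ATA ATG GGC GTG CCC TCG GAG TGA ATG TAA TAT GTT ATC GTA GGA CTC GGG TAG CTG — ATG at 6, stop TGA at 24 → 21 nt; ATG at 27, stop TAA at 30 → 6 nt.
Longest: frame -3, positions 6–26, 21 nt = 7 codons = 6 aa. → 21 nucleotides.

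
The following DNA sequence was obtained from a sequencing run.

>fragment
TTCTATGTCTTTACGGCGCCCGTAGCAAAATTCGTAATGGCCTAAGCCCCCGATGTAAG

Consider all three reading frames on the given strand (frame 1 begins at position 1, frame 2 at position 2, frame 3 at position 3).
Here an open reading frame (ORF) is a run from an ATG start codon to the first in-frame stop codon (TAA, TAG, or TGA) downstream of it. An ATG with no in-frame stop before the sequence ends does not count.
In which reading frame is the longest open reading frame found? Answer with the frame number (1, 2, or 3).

Frame 1: TTC TAT GTC TTT ACG GCG CCC GTA GCA AAA TTC GTA ATG GCC TAA GCC CCC GAT GTA — ATG at 37, stop TAA at 43 → 9 nt.
Frame 2: TCT ATG TCT TTA CGG CGC CCG TAG CAA AAT TCG TAA TGG CCT AAG CCC CCG ATG TAA — ATG at 5, stop TAG at 23 → 21 nt; ATG at 53, stop TAA at 56 → 6 nt.
Frame 3: CTA TGT CTT TAC GGC GCC CGT AGC AAA ATT CGT AAT GGC CTA AGC CCC CGA TGT AAG — no ATG→stop ORF.
Longest ORF is 21 nt in frame 2 (positions 5–25).

2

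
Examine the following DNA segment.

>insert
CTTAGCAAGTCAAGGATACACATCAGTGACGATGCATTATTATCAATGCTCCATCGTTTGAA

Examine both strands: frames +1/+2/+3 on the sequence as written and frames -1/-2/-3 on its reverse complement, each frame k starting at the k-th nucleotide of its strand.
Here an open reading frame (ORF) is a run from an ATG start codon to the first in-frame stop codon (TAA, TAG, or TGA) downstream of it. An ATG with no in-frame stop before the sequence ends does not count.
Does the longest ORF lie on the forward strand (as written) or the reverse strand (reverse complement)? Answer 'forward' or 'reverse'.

forward

Reverse complement (5'→3'): TTCAAACGATGGAGCATTGATAATAATGCATCGTCACTGATGTGTATCCTTGACTTGCTAAG
Frame +1: CTT AGC AAG TCA AGG ATA CAC ATC AGT GAC GAT GCA TTA TTA TCA ATG CTC CAT CGT TTG — no ATG→stop ORF.
Frame +2: TTA GCA AGT CAA GGA TAC ACA TCA GTG ACG ATG CAT TAT TAT CAA TGC TCC ATC GTT TGA — ATG at 32, stop TGA at 59 → 30 nt.
Frame +3: TAG CAA GTC AAG GAT ACA CAT CAG TGA CGA TGC ATT ATT ATC AAT GCT CCA TCG TTT GAA — no ATG→stop ORF.
Frame -1: TTC AAA CGA TGG AGC ATT GAT AAT AAT GCA TCG TCA CTG ATG TGT ATC CTT GAC TTG CTA — no ATG→stop ORF.
Frame -2: TCA AAC GAT GGA GCA TTG ATA ATA ATG CAT CGT CAC TGA TGT GTA TCC TTG ACT TGC TAA — ATG at 26, stop TGA at 38 → 15 nt.
Frame -3: CAA ACG ATG GAG CAT TGA TAA TAA TGC ATC GTC ACT GAT GTG TAT CCT TGA CTT GCT AAG — ATG at 9, stop TGA at 18 → 12 nt.
Forward-strand max 30 nt; reverse-strand max 15 nt. The forward strand has the longer ORF.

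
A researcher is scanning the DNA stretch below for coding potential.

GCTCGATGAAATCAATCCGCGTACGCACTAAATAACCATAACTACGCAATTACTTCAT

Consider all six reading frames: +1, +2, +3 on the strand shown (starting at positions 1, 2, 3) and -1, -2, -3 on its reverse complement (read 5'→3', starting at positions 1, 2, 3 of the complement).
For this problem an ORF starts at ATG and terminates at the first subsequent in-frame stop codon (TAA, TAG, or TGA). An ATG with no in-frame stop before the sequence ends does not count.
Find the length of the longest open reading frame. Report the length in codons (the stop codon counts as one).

Reverse complement (5'→3'): ATGAAGTAATTGCGTAGTTATGGTTATTTAGTGCGTACGCGGATTGATTTCATCGAGC
Frame +1: GCT CGA TGA AAT CAA TCC GCG TAC GCA CTA AAT AAC CAT AAC TAC GCA ATT ACT TCA — no ATG→stop ORF.
Frame +2: CTC GAT GAA ATC AAT CCG CGT ACG CAC TAA ATA ACC ATA ACT ACG CAA TTA CTT CAT — no ATG→stop ORF.
Frame +3: TCG ATG AAA TCA ATC CGC GTA CGC ACT AAA TAA CCA TAA CTA CGC AAT TAC TTC — ATG at 6, stop TAA at 33 → 30 nt.
Frame -1: ATG AAG TAA TTG CGT AGT TAT GGT TAT TTA GTG CGT ACG CGG ATT GAT TTC ATC GAG — ATG at 1, stop TAA at 7 → 9 nt.
Frame -2: TGA AGT AAT TGC GTA GTT ATG GTT ATT TAG TGC GTA CGC GGA TTG ATT TCA TCG AGC — ATG at 20, stop TAG at 29 → 12 nt.
Frame -3: GAA GTA ATT GCG TAG TTA TGG TTA TTT AGT GCG TAC GCG GAT TGA TTT CAT CGA — no ATG→stop ORF.
Longest: frame +3, positions 6–35, 30 nt = 10 codons = 9 aa. → 10 codons.

10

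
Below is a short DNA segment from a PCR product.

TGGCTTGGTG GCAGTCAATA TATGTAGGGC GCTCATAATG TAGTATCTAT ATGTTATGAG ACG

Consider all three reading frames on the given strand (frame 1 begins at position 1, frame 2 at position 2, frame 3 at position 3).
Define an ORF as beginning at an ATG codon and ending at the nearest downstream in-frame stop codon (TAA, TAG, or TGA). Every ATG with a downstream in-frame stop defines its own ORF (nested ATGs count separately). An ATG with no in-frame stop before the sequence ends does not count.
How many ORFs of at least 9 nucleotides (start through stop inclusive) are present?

Frame 1: TGG CTT GGT GGC AGT CAA TAT ATG TAG GGC GCT CAT AAT GTA GTA TCT ATA TGT TAT GAG ACG — ATG at 22, stop TAG at 25 → 6 nt.
Frame 2: GGC TTG GTG GCA GTC AAT ATA TGT AGG GCG CTC ATA ATG TAG TAT CTA TAT GTT ATG AGA — ATG at 38, stop TAG at 41 → 6 nt.
Frame 3: GCT TGG TGG CAG TCA ATA TAT GTA GGG CGC TCA TAA TGT AGT ATC TAT ATG TTA TGA GAC — ATG at 51, stop TGA at 57 → 9 nt.
ORFs ≥ 9 nucleotides: frame 3 51–59 (9 nucleotides). Count = 1.

1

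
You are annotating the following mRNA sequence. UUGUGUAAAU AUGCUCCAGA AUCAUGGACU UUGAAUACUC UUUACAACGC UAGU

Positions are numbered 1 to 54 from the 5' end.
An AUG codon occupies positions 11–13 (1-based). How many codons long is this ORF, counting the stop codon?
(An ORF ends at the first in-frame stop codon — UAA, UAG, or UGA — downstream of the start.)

8

Codons from position 11: AUG (11–13), CUC (14–16), CAG (17–19), AAU (20–22), CAU (23–25), GGA (26–28), CUU (29–31), UGA (32–34).
UGA is the first in-frame stop; that's 8 codons including the stop.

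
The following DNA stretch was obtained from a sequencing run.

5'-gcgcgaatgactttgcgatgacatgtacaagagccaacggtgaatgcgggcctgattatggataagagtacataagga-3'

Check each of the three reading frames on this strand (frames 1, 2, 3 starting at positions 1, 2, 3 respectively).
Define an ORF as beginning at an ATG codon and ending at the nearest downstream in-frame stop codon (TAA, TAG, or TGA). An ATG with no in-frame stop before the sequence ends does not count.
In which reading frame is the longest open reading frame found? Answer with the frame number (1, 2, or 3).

Frame 1: GCG CGA ATG ACT TTG CGA TGA CAT GTA CAA GAG CCA ACG GTG AAT GCG GGC CTG ATT ATG GAT AAG AGT ACA TAA GGA — ATG at 7, stop TGA at 19 → 15 nt; ATG at 58, stop TAA at 73 → 18 nt.
Frame 2: CGC GAA TGA CTT TGC GAT GAC ATG TAC AAG AGC CAA CGG TGA ATG CGG GCC TGA TTA TGG ATA AGA GTA CAT AAG — ATG at 23, stop TGA at 41 → 21 nt; ATG at 44, stop TGA at 53 → 12 nt.
Frame 3: GCG AAT GAC TTT GCG ATG ACA TGT ACA AGA GCC AAC GGT GAA TGC GGG CCT GAT TAT GGA TAA GAG TAC ATA AGG — ATG at 18, stop TAA at 63 → 48 nt.
Longest ORF is 48 nt in frame 3 (positions 18–65).

3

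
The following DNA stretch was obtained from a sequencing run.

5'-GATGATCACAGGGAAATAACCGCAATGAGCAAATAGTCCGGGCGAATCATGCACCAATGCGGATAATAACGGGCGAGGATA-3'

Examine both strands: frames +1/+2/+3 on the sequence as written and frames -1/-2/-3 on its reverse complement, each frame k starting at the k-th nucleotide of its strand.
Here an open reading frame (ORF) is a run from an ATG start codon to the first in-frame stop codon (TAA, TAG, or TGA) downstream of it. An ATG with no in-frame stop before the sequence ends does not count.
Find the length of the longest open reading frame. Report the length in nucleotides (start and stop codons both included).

Reverse complement (5'→3'): TATCCTCGCCCGTTATTATCCGCATTGGTGCATGATTCGCCCGGACTATTTGCTCATTGCGGTTATTTCCCTGTGATCATC
Frame +1: GAT GAT CAC AGG GAA ATA ACC GCA ATG AGC AAA TAG TCC GGG CGA ATC ATG CAC CAA TGC GGA TAA TAA CGG GCG AGG ATA — ATG at 25, stop TAG at 34 → 12 nt; ATG at 49, stop TAA at 64 → 18 nt.
Frame +2: ATG ATC ACA GGG AAA TAA CCG CAA TGA GCA AAT AGT CCG GGC GAA TCA TGC ACC AAT GCG GAT AAT AAC GGG CGA GGA — ATG at 2, stop TAA at 17 → 18 nt.
Frame +3: TGA TCA CAG GGA AAT AAC CGC AAT GAG CAA ATA GTC CGG GCG AAT CAT GCA CCA ATG CGG ATA ATA ACG GGC GAG GAT — no ATG→stop ORF.
Frame -1: TAT CCT CGC CCG TTA TTA TCC GCA TTG GTG CAT GAT TCG CCC GGA CTA TTT GCT CAT TGC GGT TAT TTC CCT GTG ATC ATC — no ATG→stop ORF.
Frame -2: ATC CTC GCC CGT TAT TAT CCG CAT TGG TGC ATG ATT CGC CCG GAC TAT TTG CTC ATT GCG GTT ATT TCC CTG TGA TCA — ATG at 32, stop TGA at 74 → 45 nt.
Frame -3: TCC TCG CCC GTT ATT ATC CGC ATT GGT GCA TGA TTC GCC CGG ACT ATT TGC TCA TTG CGG TTA TTT CCC TGT GAT CAT — no ATG→stop ORF.
Longest: frame -2, positions 32–76, 45 nt = 15 codons = 14 aa. → 45 nucleotides.

45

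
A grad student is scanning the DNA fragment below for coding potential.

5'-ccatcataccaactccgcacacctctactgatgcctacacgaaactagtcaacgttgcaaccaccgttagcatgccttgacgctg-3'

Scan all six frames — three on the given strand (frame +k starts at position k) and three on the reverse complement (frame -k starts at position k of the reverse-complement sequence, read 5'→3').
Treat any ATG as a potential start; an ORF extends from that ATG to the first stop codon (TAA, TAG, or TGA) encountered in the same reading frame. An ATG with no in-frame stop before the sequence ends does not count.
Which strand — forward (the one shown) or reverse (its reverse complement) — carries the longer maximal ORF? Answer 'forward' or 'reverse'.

reverse

Reverse complement (5'→3'): CAGCGTCAAGGCATGCTAACGGTGGTTGCAACGTTGACTAGTTTCGTGTAGGCATCAGTAGAGGTGTGCGGAGTTGGTATGATGG
Frame +1: CCA TCA TAC CAA CTC CGC ACA CCT CTA CTG ATG CCT ACA CGA AAC TAG TCA ACG TTG CAA CCA CCG TTA GCA TGC CTT GAC GCT — ATG at 31, stop TAG at 46 → 18 nt.
Frame +2: CAT CAT ACC AAC TCC GCA CAC CTC TAC TGA TGC CTA CAC GAA ACT AGT CAA CGT TGC AAC CAC CGT TAG CAT GCC TTG ACG CTG — no ATG→stop ORF.
Frame +3: ATC ATA CCA ACT CCG CAC ACC TCT ACT GAT GCC TAC ACG AAA CTA GTC AAC GTT GCA ACC ACC GTT AGC ATG CCT TGA CGC — ATG at 72, stop TGA at 78 → 9 nt.
Frame -1: CAG CGT CAA GGC ATG CTA ACG GTG GTT GCA ACG TTG ACT AGT TTC GTG TAG GCA TCA GTA GAG GTG TGC GGA GTT GGT ATG ATG — ATG at 13, stop TAG at 49 → 39 nt.
Frame -2: AGC GTC AAG GCA TGC TAA CGG TGG TTG CAA CGT TGA CTA GTT TCG TGT AGG CAT CAG TAG AGG TGT GCG GAG TTG GTA TGA TGG — no ATG→stop ORF.
Frame -3: GCG TCA AGG CAT GCT AAC GGT GGT TGC AAC GTT GAC TAG TTT CGT GTA GGC ATC AGT AGA GGT GTG CGG AGT TGG TAT GAT — no ATG→stop ORF.
Forward-strand max 18 nt; reverse-strand max 39 nt. The reverse strand has the longer ORF.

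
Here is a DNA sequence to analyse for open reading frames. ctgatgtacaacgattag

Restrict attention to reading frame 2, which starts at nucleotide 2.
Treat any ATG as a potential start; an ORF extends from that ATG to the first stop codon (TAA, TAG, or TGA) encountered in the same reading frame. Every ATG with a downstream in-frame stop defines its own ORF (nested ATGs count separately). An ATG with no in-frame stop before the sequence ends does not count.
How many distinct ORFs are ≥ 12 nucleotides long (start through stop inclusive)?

0

Frame 2: TGA TGT ACA ACG ATT — no ATG→stop ORF.
No ORF reaches 12 nucleotides. Count = 0.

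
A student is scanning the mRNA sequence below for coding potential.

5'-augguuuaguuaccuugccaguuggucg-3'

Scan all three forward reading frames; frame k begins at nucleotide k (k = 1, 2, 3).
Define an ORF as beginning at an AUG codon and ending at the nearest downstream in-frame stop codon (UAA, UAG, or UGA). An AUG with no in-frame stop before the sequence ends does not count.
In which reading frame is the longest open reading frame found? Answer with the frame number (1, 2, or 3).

Frame 1: AUG GUU UAG UUA CCU UGC CAG UUG GUC — AUG at 1, stop UAG at 7 → 9 nt.
Frame 2: UGG UUU AGU UAC CUU GCC AGU UGG UCG — no AUG→stop ORF.
Frame 3: GGU UUA GUU ACC UUG CCA GUU GGU — no AUG→stop ORF.
Longest ORF is 9 nt in frame 1 (positions 1–9).

1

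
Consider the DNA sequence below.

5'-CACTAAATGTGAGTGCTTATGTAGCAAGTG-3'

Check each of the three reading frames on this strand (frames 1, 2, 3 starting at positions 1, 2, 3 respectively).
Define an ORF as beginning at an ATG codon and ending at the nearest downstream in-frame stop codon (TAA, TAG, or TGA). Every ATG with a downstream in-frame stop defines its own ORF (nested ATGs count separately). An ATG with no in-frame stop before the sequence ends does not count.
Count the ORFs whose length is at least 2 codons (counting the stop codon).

Frame 1: CAC TAA ATG TGA GTG CTT ATG TAG CAA GTG — ATG at 7, stop TGA at 10 → 6 nt; ATG at 19, stop TAG at 22 → 6 nt.
Frame 2: ACT AAA TGT GAG TGC TTA TGT AGC AAG — no ATG→stop ORF.
Frame 3: CTA AAT GTG AGT GCT TAT GTA GCA AGT — no ATG→stop ORF.
ORFs ≥ 2 codons: frame 1 7–12 (2 codons), frame 1 19–24 (2 codons). Count = 2.

2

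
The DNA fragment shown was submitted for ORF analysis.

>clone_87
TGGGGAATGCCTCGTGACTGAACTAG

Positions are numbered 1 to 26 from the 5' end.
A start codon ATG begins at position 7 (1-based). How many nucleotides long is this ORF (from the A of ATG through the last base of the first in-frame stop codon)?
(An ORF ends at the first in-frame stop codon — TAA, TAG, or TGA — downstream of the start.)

Codons from position 7: ATG (7–9), CCT (10–12), CGT (13–15), GAC (16–18), TGA (19–21).
TGA is the first in-frame stop; ORF spans 7–21, 15 nucleotides.

15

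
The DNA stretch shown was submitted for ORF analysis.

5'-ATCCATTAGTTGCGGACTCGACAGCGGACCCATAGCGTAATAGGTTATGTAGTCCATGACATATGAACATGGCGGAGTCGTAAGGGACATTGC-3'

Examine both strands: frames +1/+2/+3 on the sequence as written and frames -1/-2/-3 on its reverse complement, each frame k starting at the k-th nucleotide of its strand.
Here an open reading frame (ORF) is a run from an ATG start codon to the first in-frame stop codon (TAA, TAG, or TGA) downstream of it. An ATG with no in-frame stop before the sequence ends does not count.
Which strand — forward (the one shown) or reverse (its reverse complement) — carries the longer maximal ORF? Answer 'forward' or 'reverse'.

Reverse complement (5'→3'): GCAATGTCCCTTACGACTCCGCCATGTTCATATGTCATGGACTACATAACCTATTACGCTATGGGTCCGCTGTCGAGTCCGCAACTAATGGAT
Frame +1: ATC CAT TAG TTG CGG ACT CGA CAG CGG ACC CAT AGC GTA ATA GGT TAT GTA GTC CAT GAC ATA TGA ACA TGG CGG AGT CGT AAG GGA CAT TGC — no ATG→stop ORF.
Frame +2: TCC ATT AGT TGC GGA CTC GAC AGC GGA CCC ATA GCG TAA TAG GTT ATG TAG TCC ATG ACA TAT GAA CAT GGC GGA GTC GTA AGG GAC ATT — ATG at 47, stop TAG at 50 → 6 nt.
Frame +3: CCA TTA GTT GCG GAC TCG ACA GCG GAC CCA TAG CGT AAT AGG TTA TGT AGT CCA TGA CAT ATG AAC ATG GCG GAG TCG TAA GGG ACA TTG — ATG at 63, stop TAA at 81 → 21 nt; ATG at 69, stop TAA at 81 → 15 nt.
Frame -1: GCA ATG TCC CTT ACG ACT CCG CCA TGT TCA TAT GTC ATG GAC TAC ATA ACC TAT TAC GCT ATG GGT CCG CTG TCG AGT CCG CAA CTA ATG GAT — no ATG→stop ORF.
Frame -2: CAA TGT CCC TTA CGA CTC CGC CAT GTT CAT ATG TCA TGG ACT ACA TAA CCT ATT ACG CTA TGG GTC CGC TGT CGA GTC CGC AAC TAA TGG — ATG at 32, stop TAA at 47 → 18 nt.
Frame -3: AAT GTC CCT TAC GAC TCC GCC ATG TTC ATA TGT CAT GGA CTA CAT AAC CTA TTA CGC TAT GGG TCC GCT GTC GAG TCC GCA ACT AAT GGA — no ATG→stop ORF.
Forward-strand max 21 nt; reverse-strand max 18 nt. The forward strand has the longer ORF.

forward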